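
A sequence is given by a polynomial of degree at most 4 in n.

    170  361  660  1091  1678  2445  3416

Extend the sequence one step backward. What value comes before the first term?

63

Δ: 191  299  431  587  767  971
Δ²: 108  132  156  180  204
Δ³: 24  24  24  24
The third differences are constant at 24.
Work back: 108 − 24 = 84;  191 − 84 = 107;  170 − 107 = 63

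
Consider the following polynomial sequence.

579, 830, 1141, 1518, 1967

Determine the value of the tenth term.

5502

D1: 251, 311, 377, 449
D2: 60, 66, 72
D3: 6, 6
Third differences constant at 6.
72 + 6 = 78;  449 + 78 = 527;  1967 + 527 = 2494
78 + 6 = 84;  527 + 84 = 611;  2494 + 611 = 3105
84 + 6 = 90;  611 + 90 = 701;  3105 + 701 = 3806
90 + 6 = 96;  701 + 96 = 797;  3806 + 797 = 4603
96 + 6 = 102;  797 + 102 = 899;  4603 + 899 = 5502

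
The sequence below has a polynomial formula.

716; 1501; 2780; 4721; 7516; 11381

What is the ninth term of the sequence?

31916

Δ: 785  1279  1941  2795  3865
Δ²: 494  662  854  1070
Δ³: 168  192  216
Δ⁴: 24  24
Constant fourth difference = 24, so extend:
216 + 24 = 240;  1070 + 240 = 1310;  3865 + 1310 = 5175;  11381 + 5175 = 16556
240 + 24 = 264;  1310 + 264 = 1574;  5175 + 1574 = 6749;  16556 + 6749 = 23305
264 + 24 = 288;  1574 + 288 = 1862;  6749 + 1862 = 8611;  23305 + 8611 = 31916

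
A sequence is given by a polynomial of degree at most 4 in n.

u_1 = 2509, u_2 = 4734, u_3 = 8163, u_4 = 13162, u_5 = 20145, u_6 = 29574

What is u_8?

Δ: 2225 , 3429 , 4999 , 6983 , 9429
Δ²: 1204 , 1570 , 1984 , 2446
Δ³: 366 , 414 , 462
Δ⁴: 48 , 48
The fourth differences are constant (48).
462 + 48 = 510;  2446 + 510 = 2956;  9429 + 2956 = 12385;  29574 + 12385 = 41959
510 + 48 = 558;  2956 + 558 = 3514;  12385 + 3514 = 15899;  41959 + 15899 = 57858

57858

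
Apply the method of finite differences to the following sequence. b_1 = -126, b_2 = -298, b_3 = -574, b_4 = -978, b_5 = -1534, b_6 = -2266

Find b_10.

-7434

First differences: -172, -276, -404, -556, -732
Second differences: -104, -128, -152, -176
Third differences: -24, -24, -24
Third differences constant at -24.
-176 − 24 = -200;  -732 − 200 = -932;  -2266 − 932 = -3198
-200 − 24 = -224;  -932 − 224 = -1156;  -3198 − 1156 = -4354
-224 − 24 = -248;  -1156 − 248 = -1404;  -4354 − 1404 = -5758
-248 − 24 = -272;  -1404 − 272 = -1676;  -5758 − 1676 = -7434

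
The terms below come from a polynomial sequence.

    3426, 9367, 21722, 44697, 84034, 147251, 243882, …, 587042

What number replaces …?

Using the first 7 terms:
Δ: 5941  12355  22975  39337  63217  96631
Δ²: 6414  10620  16362  23880  33414
Δ³: 4206  5742  7518  9534
Δ⁴: 1536  1776  2016
Δ⁵: 240  240
Constant fifth difference = 240.
Extend forward: 2016 + 240 = 2256;  9534 + 2256 = 11790;  33414 + 11790 = 45204;  96631 + 45204 = 141835;  243882 + 141835 = 385717

385717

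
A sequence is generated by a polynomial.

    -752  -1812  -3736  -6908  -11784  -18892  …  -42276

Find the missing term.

-28832

Using the first 6 terms:
-1060  -1924  -3172  -4876  -7108
-864  -1248  -1704  -2232
-384  -456  -528
-72  -72
Constant fourth difference = -72.
Extend forward: -528 − 72 = -600;  -2232 − 600 = -2832;  -7108 − 2832 = -9940;  -18892 − 9940 = -28832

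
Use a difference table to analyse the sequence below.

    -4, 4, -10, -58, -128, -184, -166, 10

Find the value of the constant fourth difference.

24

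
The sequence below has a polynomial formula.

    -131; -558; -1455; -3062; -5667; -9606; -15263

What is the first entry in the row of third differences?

-240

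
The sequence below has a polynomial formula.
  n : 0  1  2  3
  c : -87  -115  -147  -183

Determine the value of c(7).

-367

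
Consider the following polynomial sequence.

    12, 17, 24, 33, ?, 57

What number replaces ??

Using the first 4 terms:
D1: 5, 7, 9
D2: 2, 2
Constant second difference = 2.
Extend forward: 9 + 2 = 11;  33 + 11 = 44

44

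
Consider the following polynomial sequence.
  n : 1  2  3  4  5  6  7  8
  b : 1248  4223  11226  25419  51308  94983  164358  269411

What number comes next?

422424

First differences: 2975 , 7003 , 14193 , 25889 , 43675 , 69375 , 105053
Second differences: 4028 , 7190 , 11696 , 17786 , 25700 , 35678
Third differences: 3162 , 4506 , 6090 , 7914 , 9978
Fourth differences: 1344 , 1584 , 1824 , 2064
Fifth differences: 240 , 240 , 240
The fifth differences are constant (240).
2064 + 240 = 2304;  9978 + 2304 = 12282;  35678 + 12282 = 47960;  105053 + 47960 = 153013;  269411 + 153013 = 422424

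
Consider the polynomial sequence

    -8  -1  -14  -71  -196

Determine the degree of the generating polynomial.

First differences: 7, -13, -57, -125
Second differences: -20, -44, -68
Third differences: -24, -24
The third differences are constant, so the polynomial has degree 3.

3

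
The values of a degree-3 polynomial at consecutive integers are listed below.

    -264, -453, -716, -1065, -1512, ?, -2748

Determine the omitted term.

-2069

Using the first 5 terms:
First differences: -189, -263, -349, -447
Second differences: -74, -86, -98
Third differences: -12, -12
Constant third difference = -12.
Extend forward: -98 − 12 = -110;  -447 − 110 = -557;  -1512 − 557 = -2069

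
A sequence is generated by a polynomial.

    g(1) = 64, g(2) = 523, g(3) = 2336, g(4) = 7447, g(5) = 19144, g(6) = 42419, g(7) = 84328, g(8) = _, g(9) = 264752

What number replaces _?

154351

Using the first 7 terms:
459  1813  5111  11697  23275  41909
1354  3298  6586  11578  18634
1944  3288  4992  7056
1344  1704  2064
360  360
Constant fifth difference = 360.
Extend forward: 2064 + 360 = 2424;  7056 + 2424 = 9480;  18634 + 9480 = 28114;  41909 + 28114 = 70023;  84328 + 70023 = 154351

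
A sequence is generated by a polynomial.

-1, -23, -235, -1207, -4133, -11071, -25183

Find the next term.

-50975

Δ: -22, -212, -972, -2926, -6938, -14112
Δ²: -190, -760, -1954, -4012, -7174
Δ³: -570, -1194, -2058, -3162
Δ⁴: -624, -864, -1104
Δ⁵: -240, -240
Constant fifth difference = -240, so extend:
-1104 − 240 = -1344;  -3162 − 1344 = -4506;  -7174 − 4506 = -11680;  -14112 − 11680 = -25792;  -25183 − 25792 = -50975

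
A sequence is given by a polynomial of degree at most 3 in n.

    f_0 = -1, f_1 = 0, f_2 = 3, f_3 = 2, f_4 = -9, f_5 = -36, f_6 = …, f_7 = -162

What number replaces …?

Using the first 6 terms:
D1: 1  3  -1  -11  -27
D2: 2  -4  -10  -16
D3: -6  -6  -6
Constant third difference = -6.
Extend forward: -16 − 6 = -22;  -27 − 22 = -49;  -36 − 49 = -85

-85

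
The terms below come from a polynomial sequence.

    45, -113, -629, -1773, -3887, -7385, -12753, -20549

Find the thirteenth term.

D1: -158, -516, -1144, -2114, -3498, -5368, -7796
D2: -358, -628, -970, -1384, -1870, -2428
D3: -270, -342, -414, -486, -558
D4: -72, -72, -72, -72
Constant fourth difference = -72, so extend:
-558 − 72 = -630;  -2428 − 630 = -3058;  -7796 − 3058 = -10854;  -20549 − 10854 = -31403
-630 − 72 = -702;  -3058 − 702 = -3760;  -10854 − 3760 = -14614;  -31403 − 14614 = -46017
-702 − 72 = -774;  -3760 − 774 = -4534;  -14614 − 4534 = -19148;  -46017 − 19148 = -65165
-774 − 72 = -846;  -4534 − 846 = -5380;  -19148 − 5380 = -24528;  -65165 − 24528 = -89693
-846 − 72 = -918;  -5380 − 918 = -6298;  -24528 − 6298 = -30826;  -89693 − 30826 = -120519

-120519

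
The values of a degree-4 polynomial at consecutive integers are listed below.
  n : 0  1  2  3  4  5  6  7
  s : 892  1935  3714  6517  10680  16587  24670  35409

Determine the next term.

49332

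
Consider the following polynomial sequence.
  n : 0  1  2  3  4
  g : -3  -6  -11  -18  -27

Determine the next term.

-38

First differences: -3, -5, -7, -9
Second differences: -2, -2, -2
Second differences constant at -2.
-9 − 2 = -11;  -27 − 11 = -38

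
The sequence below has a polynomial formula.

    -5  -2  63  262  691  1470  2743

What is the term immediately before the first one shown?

6

3, 65, 199, 429, 779, 1273
62, 134, 230, 350, 494
72, 96, 120, 144
24, 24, 24
The fourth differences are constant at 24.
Work back: 72 − 24 = 48;  62 − 48 = 14;  3 − 14 = -11;  -5 + 11 = 6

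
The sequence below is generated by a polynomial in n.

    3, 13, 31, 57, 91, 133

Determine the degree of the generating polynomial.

2

First differences: 10, 18, 26, 34, 42
Second differences: 8, 8, 8, 8
The second differences are constant, so the polynomial has degree 2.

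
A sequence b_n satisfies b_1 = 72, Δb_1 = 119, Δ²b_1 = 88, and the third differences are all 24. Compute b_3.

398

Build the table forward from the leading diagonal:
D3: 24  24  24
D2: 88  112  136
D1: 119  207  319
b: 72  191  398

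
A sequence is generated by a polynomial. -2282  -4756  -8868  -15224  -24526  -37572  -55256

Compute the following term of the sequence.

-78568

Δ: -2474, -4112, -6356, -9302, -13046, -17684
Δ²: -1638, -2244, -2946, -3744, -4638
Δ³: -606, -702, -798, -894
Δ⁴: -96, -96, -96
The fourth differences are constant (-96).
-894 − 96 = -990;  -4638 − 990 = -5628;  -17684 − 5628 = -23312;  -55256 − 23312 = -78568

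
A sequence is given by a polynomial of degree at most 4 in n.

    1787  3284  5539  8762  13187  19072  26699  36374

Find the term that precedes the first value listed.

Δ: 1497, 2255, 3223, 4425, 5885, 7627, 9675
Δ²: 758, 968, 1202, 1460, 1742, 2048
Δ³: 210, 234, 258, 282, 306
Δ⁴: 24, 24, 24, 24
The fourth differences are constant at 24.
Work back: 210 − 24 = 186;  758 − 186 = 572;  1497 − 572 = 925;  1787 − 925 = 862

862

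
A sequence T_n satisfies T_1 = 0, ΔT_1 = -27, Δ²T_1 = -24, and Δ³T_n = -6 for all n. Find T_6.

-435

Build the table forward from the leading diagonal:
D3: -6  -6  -6  -6  -6  -6
D2: -24  -30  -36  -42  -48  -54
D1: -27  -51  -81  -117  -159  -207
T: 0  -27  -78  -159  -276  -435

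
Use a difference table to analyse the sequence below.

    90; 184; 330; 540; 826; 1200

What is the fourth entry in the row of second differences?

Δ: 94, 146, 210, 286, 374
Δ²: 52, 64, 76, 88
Δ³: 12, 12, 12

88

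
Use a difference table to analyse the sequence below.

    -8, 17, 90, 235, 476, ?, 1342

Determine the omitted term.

Using the first 5 terms:
First differences: 25, 73, 145, 241
Second differences: 48, 72, 96
Third differences: 24, 24
Constant third difference = 24.
Extend forward: 96 + 24 = 120;  241 + 120 = 361;  476 + 361 = 837

837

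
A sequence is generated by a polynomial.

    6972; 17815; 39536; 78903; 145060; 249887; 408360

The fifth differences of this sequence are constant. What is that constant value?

360

First differences: 10843, 21721, 39367, 66157, 104827, 158473
Second differences: 10878, 17646, 26790, 38670, 53646
Third differences: 6768, 9144, 11880, 14976
Fourth differences: 2376, 2736, 3096
Fifth differences: 360, 360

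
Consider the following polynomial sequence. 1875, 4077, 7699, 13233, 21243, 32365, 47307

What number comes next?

66849

Δ: 2202, 3622, 5534, 8010, 11122, 14942
Δ²: 1420, 1912, 2476, 3112, 3820
Δ³: 492, 564, 636, 708
Δ⁴: 72, 72, 72
Constant fourth difference = 72, so extend:
708 + 72 = 780;  3820 + 780 = 4600;  14942 + 4600 = 19542;  47307 + 19542 = 66849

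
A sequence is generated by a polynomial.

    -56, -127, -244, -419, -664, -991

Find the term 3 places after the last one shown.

-2584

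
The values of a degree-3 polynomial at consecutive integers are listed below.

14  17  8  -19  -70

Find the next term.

-151

D1: 3  -9  -27  -51
D2: -12  -18  -24
D3: -6  -6
Third differences constant at -6.
-24 − 6 = -30;  -51 − 30 = -81;  -70 − 81 = -151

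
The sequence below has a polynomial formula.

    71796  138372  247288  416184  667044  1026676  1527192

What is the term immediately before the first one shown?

Δ: 66576, 108916, 168896, 250860, 359632, 500516
Δ²: 42340, 59980, 81964, 108772, 140884
Δ³: 17640, 21984, 26808, 32112
Δ⁴: 4344, 4824, 5304
Δ⁵: 480, 480
The fifth differences are constant at 480.
Work back: 4344 − 480 = 3864;  17640 − 3864 = 13776;  42340 − 13776 = 28564;  66576 − 28564 = 38012;  71796 − 38012 = 33784

33784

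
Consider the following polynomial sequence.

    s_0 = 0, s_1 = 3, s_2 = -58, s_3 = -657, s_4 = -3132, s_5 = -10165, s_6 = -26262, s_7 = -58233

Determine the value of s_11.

3, -61, -599, -2475, -7033, -16097, -31971
-64, -538, -1876, -4558, -9064, -15874
-474, -1338, -2682, -4506, -6810
-864, -1344, -1824, -2304
-480, -480, -480
Constant fifth difference = -480, so extend:
-2304 − 480 = -2784;  -6810 − 2784 = -9594;  -15874 − 9594 = -25468;  -31971 − 25468 = -57439;  -58233 − 57439 = -115672
-2784 − 480 = -3264;  -9594 − 3264 = -12858;  -25468 − 12858 = -38326;  -57439 − 38326 = -95765;  -115672 − 95765 = -211437
-3264 − 480 = -3744;  -12858 − 3744 = -16602;  -38326 − 16602 = -54928;  -95765 − 54928 = -150693;  -211437 − 150693 = -362130
-3744 − 480 = -4224;  -16602 − 4224 = -20826;  -54928 − 20826 = -75754;  -150693 − 75754 = -226447;  -362130 − 226447 = -588577

-588577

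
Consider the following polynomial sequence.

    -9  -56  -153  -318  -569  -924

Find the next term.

-1401

-47, -97, -165, -251, -355
-50, -68, -86, -104
-18, -18, -18
The third differences are constant (-18).
-104 − 18 = -122;  -355 − 122 = -477;  -924 − 477 = -1401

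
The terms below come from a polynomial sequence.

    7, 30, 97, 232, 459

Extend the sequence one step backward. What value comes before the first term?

D1: 23, 67, 135, 227
D2: 44, 68, 92
D3: 24, 24
The third differences are constant at 24.
Work back: 44 − 24 = 20;  23 − 20 = 3;  7 − 3 = 4

4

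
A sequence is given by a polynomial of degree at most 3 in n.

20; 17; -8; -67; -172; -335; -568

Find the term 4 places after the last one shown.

-3, -25, -59, -105, -163, -233
-22, -34, -46, -58, -70
-12, -12, -12, -12
Third differences constant at -12.
-70 − 12 = -82;  -233 − 82 = -315;  -568 − 315 = -883
-82 − 12 = -94;  -315 − 94 = -409;  -883 − 409 = -1292
-94 − 12 = -106;  -409 − 106 = -515;  -1292 − 515 = -1807
-106 − 12 = -118;  -515 − 118 = -633;  -1807 − 633 = -2440

-2440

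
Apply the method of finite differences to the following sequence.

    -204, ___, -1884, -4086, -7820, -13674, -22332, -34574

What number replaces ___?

-722

Using the last 6 terms:
D1: -2202, -3734, -5854, -8658, -12242
D2: -1532, -2120, -2804, -3584
D3: -588, -684, -780
D4: -96, -96
Constant fourth difference = -96.
Extend backward: -588 + 96 = -492;  -1532 + 492 = -1040;  -2202 + 1040 = -1162;  -1884 + 1162 = -722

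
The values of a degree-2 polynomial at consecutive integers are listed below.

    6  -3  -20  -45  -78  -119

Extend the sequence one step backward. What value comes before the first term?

7

Δ: -9  -17  -25  -33  -41
Δ²: -8  -8  -8  -8
The second differences are constant at -8.
Work back: -9 + 8 = -1;  6 + 1 = 7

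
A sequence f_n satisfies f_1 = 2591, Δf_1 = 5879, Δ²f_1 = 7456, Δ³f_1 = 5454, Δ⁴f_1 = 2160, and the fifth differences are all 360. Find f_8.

474370

Build the table forward from the leading diagonal:
D5: 360  360  360  360  360  360  360  360
D4: 2160  2520  2880  3240  3600  3960  4320  4680
D3: 5454  7614  10134  13014  16254  19854  23814  28134
D2: 7456  12910  20524  30658  43672  59926  79780  103594
D1: 5879  13335  26245  46769  77427  121099  181025  260805
f: 2591  8470  21805  48050  94819  172246  293345  474370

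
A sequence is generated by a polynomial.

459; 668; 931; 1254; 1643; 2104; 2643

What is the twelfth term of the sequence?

First differences: 209 , 263 , 323 , 389 , 461 , 539
Second differences: 54 , 60 , 66 , 72 , 78
Third differences: 6 , 6 , 6 , 6
The third differences are constant (6).
78 + 6 = 84;  539 + 84 = 623;  2643 + 623 = 3266
84 + 6 = 90;  623 + 90 = 713;  3266 + 713 = 3979
90 + 6 = 96;  713 + 96 = 809;  3979 + 809 = 4788
96 + 6 = 102;  809 + 102 = 911;  4788 + 911 = 5699
102 + 6 = 108;  911 + 108 = 1019;  5699 + 1019 = 6718

6718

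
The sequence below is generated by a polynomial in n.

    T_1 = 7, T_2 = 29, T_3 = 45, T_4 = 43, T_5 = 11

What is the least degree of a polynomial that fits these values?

D1: 22, 16, -2, -32
D2: -6, -18, -30
D3: -12, -12
The third differences are constant, so the polynomial has degree 3.

3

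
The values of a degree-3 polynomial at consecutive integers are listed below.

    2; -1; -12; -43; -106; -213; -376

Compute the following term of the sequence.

First differences: -3  -11  -31  -63  -107  -163
Second differences: -8  -20  -32  -44  -56
Third differences: -12  -12  -12  -12
Constant third difference = -12, so extend:
-56 − 12 = -68;  -163 − 68 = -231;  -376 − 231 = -607

-607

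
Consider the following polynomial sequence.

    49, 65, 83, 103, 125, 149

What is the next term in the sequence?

175

16, 18, 20, 22, 24
2, 2, 2, 2
Constant second difference = 2, so extend:
24 + 2 = 26;  149 + 26 = 175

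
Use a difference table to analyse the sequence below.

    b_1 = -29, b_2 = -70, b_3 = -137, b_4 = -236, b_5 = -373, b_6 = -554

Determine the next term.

-785

-41 , -67 , -99 , -137 , -181
-26 , -32 , -38 , -44
-6 , -6 , -6
The third differences are constant (-6).
-44 − 6 = -50;  -181 − 50 = -231;  -554 − 231 = -785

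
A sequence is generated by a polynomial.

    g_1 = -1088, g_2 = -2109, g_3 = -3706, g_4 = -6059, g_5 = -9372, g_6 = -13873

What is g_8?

Δ: -1021, -1597, -2353, -3313, -4501
Δ²: -576, -756, -960, -1188
Δ³: -180, -204, -228
Δ⁴: -24, -24
The fourth differences are constant (-24).
-228 − 24 = -252;  -1188 − 252 = -1440;  -4501 − 1440 = -5941;  -13873 − 5941 = -19814
-252 − 24 = -276;  -1440 − 276 = -1716;  -5941 − 1716 = -7657;  -19814 − 7657 = -27471

-27471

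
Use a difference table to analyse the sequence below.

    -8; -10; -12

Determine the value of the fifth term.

-16

-2 , -2
Constant first difference = -2, so extend:
-12 − 2 = -14
-14 − 2 = -16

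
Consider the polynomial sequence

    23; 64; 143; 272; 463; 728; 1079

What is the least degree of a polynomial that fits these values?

3

First differences: 41, 79, 129, 191, 265, 351
Second differences: 38, 50, 62, 74, 86
Third differences: 12, 12, 12, 12
The third differences are constant, so the polynomial has degree 3.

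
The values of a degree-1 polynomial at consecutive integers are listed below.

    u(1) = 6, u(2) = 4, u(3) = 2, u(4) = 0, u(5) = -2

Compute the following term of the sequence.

First differences: -2, -2, -2, -2
The first differences are constant (-2).
-2 − 2 = -4

-4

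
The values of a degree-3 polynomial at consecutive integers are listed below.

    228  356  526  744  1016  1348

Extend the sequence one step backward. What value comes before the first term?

Δ: 128  170  218  272  332
Δ²: 42  48  54  60
Δ³: 6  6  6
The third differences are constant at 6.
Work back: 42 − 6 = 36;  128 − 36 = 92;  228 − 92 = 136

136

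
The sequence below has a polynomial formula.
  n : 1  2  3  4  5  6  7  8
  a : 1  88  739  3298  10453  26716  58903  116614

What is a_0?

-2

D1: 87  651  2559  7155  16263  32187  57711
D2: 564  1908  4596  9108  15924  25524
D3: 1344  2688  4512  6816  9600
D4: 1344  1824  2304  2784
D5: 480  480  480
The fifth differences are constant at 480.
Work back: 1344 − 480 = 864;  1344 − 864 = 480;  564 − 480 = 84;  87 − 84 = 3;  1 − 3 = -2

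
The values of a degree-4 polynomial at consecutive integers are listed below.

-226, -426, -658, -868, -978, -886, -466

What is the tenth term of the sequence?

Δ: -200, -232, -210, -110, 92, 420
Δ²: -32, 22, 100, 202, 328
Δ³: 54, 78, 102, 126
Δ⁴: 24, 24, 24
The fourth differences are constant (24).
126 + 24 = 150;  328 + 150 = 478;  420 + 478 = 898;  -466 + 898 = 432
150 + 24 = 174;  478 + 174 = 652;  898 + 652 = 1550;  432 + 1550 = 1982
174 + 24 = 198;  652 + 198 = 850;  1550 + 850 = 2400;  1982 + 2400 = 4382

4382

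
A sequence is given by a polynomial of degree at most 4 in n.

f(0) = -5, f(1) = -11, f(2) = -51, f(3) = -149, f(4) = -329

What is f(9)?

-3299

First differences: -6, -40, -98, -180
Second differences: -34, -58, -82
Third differences: -24, -24
Third differences constant at -24.
-82 − 24 = -106;  -180 − 106 = -286;  -329 − 286 = -615
-106 − 24 = -130;  -286 − 130 = -416;  -615 − 416 = -1031
-130 − 24 = -154;  -416 − 154 = -570;  -1031 − 570 = -1601
-154 − 24 = -178;  -570 − 178 = -748;  -1601 − 748 = -2349
-178 − 24 = -202;  -748 − 202 = -950;  -2349 − 950 = -3299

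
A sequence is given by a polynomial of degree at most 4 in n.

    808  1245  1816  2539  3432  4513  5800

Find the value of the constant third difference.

18

Δ: 437, 571, 723, 893, 1081, 1287
Δ²: 134, 152, 170, 188, 206
Δ³: 18, 18, 18, 18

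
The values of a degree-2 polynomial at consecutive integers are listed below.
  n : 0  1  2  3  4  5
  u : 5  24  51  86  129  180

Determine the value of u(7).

306

19  27  35  43  51
8  8  8  8
Constant second difference = 8, so extend:
51 + 8 = 59;  180 + 59 = 239
59 + 8 = 67;  239 + 67 = 306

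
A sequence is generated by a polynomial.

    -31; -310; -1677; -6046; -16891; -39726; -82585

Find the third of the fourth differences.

-2520

Δ: -279, -1367, -4369, -10845, -22835, -42859
Δ²: -1088, -3002, -6476, -11990, -20024
Δ³: -1914, -3474, -5514, -8034
Δ⁴: -1560, -2040, -2520
Δ⁵: -480, -480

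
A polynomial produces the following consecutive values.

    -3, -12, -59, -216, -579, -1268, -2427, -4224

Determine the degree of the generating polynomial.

4

D1: -9, -47, -157, -363, -689, -1159, -1797
D2: -38, -110, -206, -326, -470, -638
D3: -72, -96, -120, -144, -168
D4: -24, -24, -24, -24
The fourth differences are constant, so the polynomial has degree 4.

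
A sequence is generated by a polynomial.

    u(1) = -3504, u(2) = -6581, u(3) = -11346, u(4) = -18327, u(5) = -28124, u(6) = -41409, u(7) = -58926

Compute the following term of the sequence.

-81491

D1: -3077, -4765, -6981, -9797, -13285, -17517
D2: -1688, -2216, -2816, -3488, -4232
D3: -528, -600, -672, -744
D4: -72, -72, -72
Fourth differences constant at -72.
-744 − 72 = -816;  -4232 − 816 = -5048;  -17517 − 5048 = -22565;  -58926 − 22565 = -81491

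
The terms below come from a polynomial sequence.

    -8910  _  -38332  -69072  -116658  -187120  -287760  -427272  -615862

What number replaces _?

Using the last 7 terms:
D1: -30740, -47586, -70462, -100640, -139512, -188590
D2: -16846, -22876, -30178, -38872, -49078
D3: -6030, -7302, -8694, -10206
D4: -1272, -1392, -1512
D5: -120, -120
Constant fifth difference = -120.
Extend backward: -1272 + 120 = -1152;  -6030 + 1152 = -4878;  -16846 + 4878 = -11968;  -30740 + 11968 = -18772;  -38332 + 18772 = -19560

-19560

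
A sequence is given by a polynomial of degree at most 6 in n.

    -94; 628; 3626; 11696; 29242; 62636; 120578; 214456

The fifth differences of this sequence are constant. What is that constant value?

360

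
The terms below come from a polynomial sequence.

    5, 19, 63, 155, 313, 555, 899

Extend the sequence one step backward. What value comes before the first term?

Δ: 14  44  92  158  242  344
Δ²: 30  48  66  84  102
Δ³: 18  18  18  18
The third differences are constant at 18.
Work back: 30 − 18 = 12;  14 − 12 = 2;  5 − 2 = 3

3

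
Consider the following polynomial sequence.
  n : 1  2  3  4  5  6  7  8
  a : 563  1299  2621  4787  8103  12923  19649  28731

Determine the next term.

40667

Δ: 736  1322  2166  3316  4820  6726  9082
Δ²: 586  844  1150  1504  1906  2356
Δ³: 258  306  354  402  450
Δ⁴: 48  48  48  48
Constant fourth difference = 48, so extend:
450 + 48 = 498;  2356 + 498 = 2854;  9082 + 2854 = 11936;  28731 + 11936 = 40667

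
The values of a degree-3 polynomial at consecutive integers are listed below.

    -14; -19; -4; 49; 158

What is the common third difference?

D1: -5, 15, 53, 109
D2: 20, 38, 56
D3: 18, 18

18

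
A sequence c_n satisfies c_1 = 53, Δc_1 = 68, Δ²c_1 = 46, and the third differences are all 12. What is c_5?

Build the table forward from the leading diagonal:
Third differences: 12, 12, 12, 12, 12
Second differences: 46, 58, 70, 82, 94
First differences: 68, 114, 172, 242, 324
c: 53, 121, 235, 407, 649

649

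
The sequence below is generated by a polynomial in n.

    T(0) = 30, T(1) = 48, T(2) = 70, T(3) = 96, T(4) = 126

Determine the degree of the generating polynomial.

2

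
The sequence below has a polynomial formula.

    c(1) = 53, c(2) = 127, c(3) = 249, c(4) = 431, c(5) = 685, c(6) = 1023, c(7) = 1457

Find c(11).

4393

74, 122, 182, 254, 338, 434
48, 60, 72, 84, 96
12, 12, 12, 12
Constant third difference = 12, so extend:
96 + 12 = 108;  434 + 108 = 542;  1457 + 542 = 1999
108 + 12 = 120;  542 + 120 = 662;  1999 + 662 = 2661
120 + 12 = 132;  662 + 132 = 794;  2661 + 794 = 3455
132 + 12 = 144;  794 + 144 = 938;  3455 + 938 = 4393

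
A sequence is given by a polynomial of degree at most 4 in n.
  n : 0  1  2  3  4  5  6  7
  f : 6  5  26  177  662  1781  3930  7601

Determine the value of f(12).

72726

First differences: -1, 21, 151, 485, 1119, 2149, 3671
Second differences: 22, 130, 334, 634, 1030, 1522
Third differences: 108, 204, 300, 396, 492
Fourth differences: 96, 96, 96, 96
Fourth differences constant at 96.
492 + 96 = 588;  1522 + 588 = 2110;  3671 + 2110 = 5781;  7601 + 5781 = 13382
588 + 96 = 684;  2110 + 684 = 2794;  5781 + 2794 = 8575;  13382 + 8575 = 21957
684 + 96 = 780;  2794 + 780 = 3574;  8575 + 3574 = 12149;  21957 + 12149 = 34106
780 + 96 = 876;  3574 + 876 = 4450;  12149 + 4450 = 16599;  34106 + 16599 = 50705
876 + 96 = 972;  4450 + 972 = 5422;  16599 + 5422 = 22021;  50705 + 22021 = 72726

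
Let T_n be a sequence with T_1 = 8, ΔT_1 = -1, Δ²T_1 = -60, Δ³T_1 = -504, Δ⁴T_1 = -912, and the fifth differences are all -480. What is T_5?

Build the table forward from the leading diagonal:
Fifth differences: -480, -480, -480, -480, -480
Fourth differences: -912, -1392, -1872, -2352, -2832
Third differences: -504, -1416, -2808, -4680, -7032
Second differences: -60, -564, -1980, -4788, -9468
First differences: -1, -61, -625, -2605, -7393
T: 8, 7, -54, -679, -3284

-3284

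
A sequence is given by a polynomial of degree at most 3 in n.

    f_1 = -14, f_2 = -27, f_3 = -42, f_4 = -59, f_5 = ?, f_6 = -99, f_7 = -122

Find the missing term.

-78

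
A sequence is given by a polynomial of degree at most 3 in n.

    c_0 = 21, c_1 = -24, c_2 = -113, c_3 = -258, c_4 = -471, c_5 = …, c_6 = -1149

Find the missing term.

Using the first 5 terms:
D1: -45  -89  -145  -213
D2: -44  -56  -68
D3: -12  -12
Constant third difference = -12.
Extend forward: -68 − 12 = -80;  -213 − 80 = -293;  -471 − 293 = -764

-764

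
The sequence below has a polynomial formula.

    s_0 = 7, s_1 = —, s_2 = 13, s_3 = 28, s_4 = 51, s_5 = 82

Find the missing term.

6

Using the last 4 terms:
Δ: 15  23  31
Δ²: 8  8
Constant second difference = 8.
Extend backward: 15 − 8 = 7;  13 − 7 = 6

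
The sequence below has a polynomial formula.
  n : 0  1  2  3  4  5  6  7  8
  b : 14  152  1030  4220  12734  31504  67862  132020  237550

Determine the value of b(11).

998572

First differences: 138 , 878 , 3190 , 8514 , 18770 , 36358 , 64158 , 105530
Second differences: 740 , 2312 , 5324 , 10256 , 17588 , 27800 , 41372
Third differences: 1572 , 3012 , 4932 , 7332 , 10212 , 13572
Fourth differences: 1440 , 1920 , 2400 , 2880 , 3360
Fifth differences: 480 , 480 , 480 , 480
Fifth differences constant at 480.
3360 + 480 = 3840;  13572 + 3840 = 17412;  41372 + 17412 = 58784;  105530 + 58784 = 164314;  237550 + 164314 = 401864
3840 + 480 = 4320;  17412 + 4320 = 21732;  58784 + 21732 = 80516;  164314 + 80516 = 244830;  401864 + 244830 = 646694
4320 + 480 = 4800;  21732 + 4800 = 26532;  80516 + 26532 = 107048;  244830 + 107048 = 351878;  646694 + 351878 = 998572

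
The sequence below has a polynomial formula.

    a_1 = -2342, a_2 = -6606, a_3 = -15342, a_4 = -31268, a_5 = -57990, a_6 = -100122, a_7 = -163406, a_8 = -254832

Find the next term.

-382758

Δ: -4264, -8736, -15926, -26722, -42132, -63284, -91426
Δ²: -4472, -7190, -10796, -15410, -21152, -28142
Δ³: -2718, -3606, -4614, -5742, -6990
Δ⁴: -888, -1008, -1128, -1248
Δ⁵: -120, -120, -120
The fifth differences are constant (-120).
-1248 − 120 = -1368;  -6990 − 1368 = -8358;  -28142 − 8358 = -36500;  -91426 − 36500 = -127926;  -254832 − 127926 = -382758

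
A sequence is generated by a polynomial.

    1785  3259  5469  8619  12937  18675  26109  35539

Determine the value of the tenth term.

61707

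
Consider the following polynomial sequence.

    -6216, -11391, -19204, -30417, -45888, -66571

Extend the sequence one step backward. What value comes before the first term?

D1: -5175  -7813  -11213  -15471  -20683
D2: -2638  -3400  -4258  -5212
D3: -762  -858  -954
D4: -96  -96
The fourth differences are constant at -96.
Work back: -762 + 96 = -666;  -2638 + 666 = -1972;  -5175 + 1972 = -3203;  -6216 + 3203 = -3013

-3013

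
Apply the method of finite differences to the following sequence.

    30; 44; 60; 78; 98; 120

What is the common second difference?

2

D1: 14, 16, 18, 20, 22
D2: 2, 2, 2, 2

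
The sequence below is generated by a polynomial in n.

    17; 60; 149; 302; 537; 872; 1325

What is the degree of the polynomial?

D1: 43, 89, 153, 235, 335, 453
D2: 46, 64, 82, 100, 118
D3: 18, 18, 18, 18
The third differences are constant, so the polynomial has degree 3.

3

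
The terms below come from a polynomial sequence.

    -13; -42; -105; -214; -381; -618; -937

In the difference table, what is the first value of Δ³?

D1: -29, -63, -109, -167, -237, -319
D2: -34, -46, -58, -70, -82
D3: -12, -12, -12, -12

-12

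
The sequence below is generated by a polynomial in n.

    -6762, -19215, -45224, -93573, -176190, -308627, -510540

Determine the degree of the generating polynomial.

-12453, -26009, -48349, -82617, -132437, -201913
-13556, -22340, -34268, -49820, -69476
-8784, -11928, -15552, -19656
-3144, -3624, -4104
-480, -480
The fifth differences are constant, so the polynomial has degree 5.

5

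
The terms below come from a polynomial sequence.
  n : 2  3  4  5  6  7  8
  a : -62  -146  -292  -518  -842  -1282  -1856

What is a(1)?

-22

D1: -84, -146, -226, -324, -440, -574
D2: -62, -80, -98, -116, -134
D3: -18, -18, -18, -18
The third differences are constant at -18.
Work back: -62 + 18 = -44;  -84 + 44 = -40;  -62 + 40 = -22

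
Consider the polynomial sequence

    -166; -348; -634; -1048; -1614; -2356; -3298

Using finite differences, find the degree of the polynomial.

-182, -286, -414, -566, -742, -942
-104, -128, -152, -176, -200
-24, -24, -24, -24
The third differences are constant, so the polynomial has degree 3.

3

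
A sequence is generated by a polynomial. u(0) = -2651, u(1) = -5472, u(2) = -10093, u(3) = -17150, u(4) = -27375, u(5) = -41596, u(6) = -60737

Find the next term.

-85818

First differences: -2821  -4621  -7057  -10225  -14221  -19141
Second differences: -1800  -2436  -3168  -3996  -4920
Third differences: -636  -732  -828  -924
Fourth differences: -96  -96  -96
Constant fourth difference = -96, so extend:
-924 − 96 = -1020;  -4920 − 1020 = -5940;  -19141 − 5940 = -25081;  -60737 − 25081 = -85818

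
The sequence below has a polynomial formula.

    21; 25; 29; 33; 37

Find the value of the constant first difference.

4

Δ: 4, 4, 4, 4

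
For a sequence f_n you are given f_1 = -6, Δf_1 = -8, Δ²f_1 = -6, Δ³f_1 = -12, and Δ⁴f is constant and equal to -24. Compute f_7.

-744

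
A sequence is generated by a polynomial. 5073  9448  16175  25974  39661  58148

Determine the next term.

82443

Δ: 4375, 6727, 9799, 13687, 18487
Δ²: 2352, 3072, 3888, 4800
Δ³: 720, 816, 912
Δ⁴: 96, 96
Fourth differences constant at 96.
912 + 96 = 1008;  4800 + 1008 = 5808;  18487 + 5808 = 24295;  58148 + 24295 = 82443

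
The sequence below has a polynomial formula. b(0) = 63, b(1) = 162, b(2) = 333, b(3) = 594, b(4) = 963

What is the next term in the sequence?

1458

First differences: 99, 171, 261, 369
Second differences: 72, 90, 108
Third differences: 18, 18
Third differences constant at 18.
108 + 18 = 126;  369 + 126 = 495;  963 + 495 = 1458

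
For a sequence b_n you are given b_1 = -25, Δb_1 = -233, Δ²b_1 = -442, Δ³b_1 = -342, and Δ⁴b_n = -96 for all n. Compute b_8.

-26268

Build the table forward from the leading diagonal:
Fourth differences: -96  -96  -96  -96  -96  -96  -96  -96
Third differences: -342  -438  -534  -630  -726  -822  -918  -1014
Second differences: -442  -784  -1222  -1756  -2386  -3112  -3934  -4852
First differences: -233  -675  -1459  -2681  -4437  -6823  -9935  -13869
b: -25  -258  -933  -2392  -5073  -9510  -16333  -26268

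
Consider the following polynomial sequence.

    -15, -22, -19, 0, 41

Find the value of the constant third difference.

6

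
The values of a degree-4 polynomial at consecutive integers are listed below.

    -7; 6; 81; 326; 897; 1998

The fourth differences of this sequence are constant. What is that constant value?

D1: 13, 75, 245, 571, 1101
D2: 62, 170, 326, 530
D3: 108, 156, 204
D4: 48, 48

48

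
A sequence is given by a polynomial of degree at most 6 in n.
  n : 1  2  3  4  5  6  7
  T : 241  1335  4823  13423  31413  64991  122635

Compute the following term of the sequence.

First differences: 1094, 3488, 8600, 17990, 33578, 57644
Second differences: 2394, 5112, 9390, 15588, 24066
Third differences: 2718, 4278, 6198, 8478
Fourth differences: 1560, 1920, 2280
Fifth differences: 360, 360
The fifth differences are constant (360).
2280 + 360 = 2640;  8478 + 2640 = 11118;  24066 + 11118 = 35184;  57644 + 35184 = 92828;  122635 + 92828 = 215463

215463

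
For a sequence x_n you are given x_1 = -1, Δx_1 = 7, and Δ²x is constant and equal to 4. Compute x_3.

17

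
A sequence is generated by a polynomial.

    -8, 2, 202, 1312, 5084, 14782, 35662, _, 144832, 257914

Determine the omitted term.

75452

Using the first 7 terms:
Δ: 10  200  1110  3772  9698  20880
Δ²: 190  910  2662  5926  11182
Δ³: 720  1752  3264  5256
Δ⁴: 1032  1512  1992
Δ⁵: 480  480
Constant fifth difference = 480.
Extend forward: 1992 + 480 = 2472;  5256 + 2472 = 7728;  11182 + 7728 = 18910;  20880 + 18910 = 39790;  35662 + 39790 = 75452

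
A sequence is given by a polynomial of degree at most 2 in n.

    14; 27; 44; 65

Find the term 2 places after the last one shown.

119

Δ: 13 , 17 , 21
Δ²: 4 , 4
Second differences constant at 4.
21 + 4 = 25;  65 + 25 = 90
25 + 4 = 29;  90 + 29 = 119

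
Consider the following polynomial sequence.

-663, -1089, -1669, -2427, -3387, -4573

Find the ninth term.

-9727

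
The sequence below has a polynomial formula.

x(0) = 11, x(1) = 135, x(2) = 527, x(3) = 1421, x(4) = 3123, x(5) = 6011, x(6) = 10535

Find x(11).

Δ: 124  392  894  1702  2888  4524
Δ²: 268  502  808  1186  1636
Δ³: 234  306  378  450
Δ⁴: 72  72  72
Constant fourth difference = 72, so extend:
450 + 72 = 522;  1636 + 522 = 2158;  4524 + 2158 = 6682;  10535 + 6682 = 17217
522 + 72 = 594;  2158 + 594 = 2752;  6682 + 2752 = 9434;  17217 + 9434 = 26651
594 + 72 = 666;  2752 + 666 = 3418;  9434 + 3418 = 12852;  26651 + 12852 = 39503
666 + 72 = 738;  3418 + 738 = 4156;  12852 + 4156 = 17008;  39503 + 17008 = 56511
738 + 72 = 810;  4156 + 810 = 4966;  17008 + 4966 = 21974;  56511 + 21974 = 78485

78485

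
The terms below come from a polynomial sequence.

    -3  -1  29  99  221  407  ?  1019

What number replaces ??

669

Using the first 6 terms:
2  30  70  122  186
28  40  52  64
12  12  12
Constant third difference = 12.
Extend forward: 64 + 12 = 76;  186 + 76 = 262;  407 + 262 = 669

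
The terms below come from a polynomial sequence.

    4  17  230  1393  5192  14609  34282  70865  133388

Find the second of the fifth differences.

360

Δ: 13, 213, 1163, 3799, 9417, 19673, 36583, 62523
Δ²: 200, 950, 2636, 5618, 10256, 16910, 25940
Δ³: 750, 1686, 2982, 4638, 6654, 9030
Δ⁴: 936, 1296, 1656, 2016, 2376
Δ⁵: 360, 360, 360, 360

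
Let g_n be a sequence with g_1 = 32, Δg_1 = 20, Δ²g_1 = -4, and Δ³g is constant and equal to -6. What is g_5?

64

Build the table forward from the leading diagonal:
D3: -6, -6, -6, -6, -6
D2: -4, -10, -16, -22, -28
D1: 20, 16, 6, -10, -32
g: 32, 52, 68, 74, 64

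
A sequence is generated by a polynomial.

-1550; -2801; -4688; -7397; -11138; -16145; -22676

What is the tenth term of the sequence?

-54353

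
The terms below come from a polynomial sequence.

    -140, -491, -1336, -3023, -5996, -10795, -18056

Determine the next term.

D1: -351 , -845 , -1687 , -2973 , -4799 , -7261
D2: -494 , -842 , -1286 , -1826 , -2462
D3: -348 , -444 , -540 , -636
D4: -96 , -96 , -96
The fourth differences are constant (-96).
-636 − 96 = -732;  -2462 − 732 = -3194;  -7261 − 3194 = -10455;  -18056 − 10455 = -28511

-28511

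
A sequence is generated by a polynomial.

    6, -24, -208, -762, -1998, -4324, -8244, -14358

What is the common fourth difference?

-96

D1: -30, -184, -554, -1236, -2326, -3920, -6114
D2: -154, -370, -682, -1090, -1594, -2194
D3: -216, -312, -408, -504, -600
D4: -96, -96, -96, -96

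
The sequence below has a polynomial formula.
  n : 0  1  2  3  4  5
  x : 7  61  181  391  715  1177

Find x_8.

D1: 54, 120, 210, 324, 462
D2: 66, 90, 114, 138
D3: 24, 24, 24
The third differences are constant (24).
138 + 24 = 162;  462 + 162 = 624;  1177 + 624 = 1801
162 + 24 = 186;  624 + 186 = 810;  1801 + 810 = 2611
186 + 24 = 210;  810 + 210 = 1020;  2611 + 1020 = 3631

3631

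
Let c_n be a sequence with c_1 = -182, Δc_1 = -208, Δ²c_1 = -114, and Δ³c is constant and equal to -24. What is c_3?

-712

Build the table forward from the leading diagonal:
Third differences: -24  -24  -24
Second differences: -114  -138  -162
First differences: -208  -322  -460
c: -182  -390  -712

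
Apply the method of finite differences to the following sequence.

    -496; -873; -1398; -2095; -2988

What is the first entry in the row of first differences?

D1: -377, -525, -697, -893
D2: -148, -172, -196
D3: -24, -24

-377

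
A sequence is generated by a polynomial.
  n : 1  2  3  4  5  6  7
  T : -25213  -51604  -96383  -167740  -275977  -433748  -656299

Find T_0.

-10892

D1: -26391  -44779  -71357  -108237  -157771  -222551
D2: -18388  -26578  -36880  -49534  -64780
D3: -8190  -10302  -12654  -15246
D4: -2112  -2352  -2592
D5: -240  -240
The fifth differences are constant at -240.
Work back: -2112 + 240 = -1872;  -8190 + 1872 = -6318;  -18388 + 6318 = -12070;  -26391 + 12070 = -14321;  -25213 + 14321 = -10892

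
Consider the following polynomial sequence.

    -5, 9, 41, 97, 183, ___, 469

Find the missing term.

305

Using the first 5 terms:
D1: 14, 32, 56, 86
D2: 18, 24, 30
D3: 6, 6
Constant third difference = 6.
Extend forward: 30 + 6 = 36;  86 + 36 = 122;  183 + 122 = 305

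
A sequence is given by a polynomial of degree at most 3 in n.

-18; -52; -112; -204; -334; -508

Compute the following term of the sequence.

-732

First differences: -34, -60, -92, -130, -174
Second differences: -26, -32, -38, -44
Third differences: -6, -6, -6
The third differences are constant (-6).
-44 − 6 = -50;  -174 − 50 = -224;  -508 − 224 = -732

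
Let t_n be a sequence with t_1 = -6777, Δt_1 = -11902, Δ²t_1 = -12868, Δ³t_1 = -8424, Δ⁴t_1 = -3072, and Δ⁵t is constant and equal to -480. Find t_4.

-89511

Build the table forward from the leading diagonal:
Fifth differences: -480  -480  -480  -480
Fourth differences: -3072  -3552  -4032  -4512
Third differences: -8424  -11496  -15048  -19080
Second differences: -12868  -21292  -32788  -47836
First differences: -11902  -24770  -46062  -78850
t: -6777  -18679  -43449  -89511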